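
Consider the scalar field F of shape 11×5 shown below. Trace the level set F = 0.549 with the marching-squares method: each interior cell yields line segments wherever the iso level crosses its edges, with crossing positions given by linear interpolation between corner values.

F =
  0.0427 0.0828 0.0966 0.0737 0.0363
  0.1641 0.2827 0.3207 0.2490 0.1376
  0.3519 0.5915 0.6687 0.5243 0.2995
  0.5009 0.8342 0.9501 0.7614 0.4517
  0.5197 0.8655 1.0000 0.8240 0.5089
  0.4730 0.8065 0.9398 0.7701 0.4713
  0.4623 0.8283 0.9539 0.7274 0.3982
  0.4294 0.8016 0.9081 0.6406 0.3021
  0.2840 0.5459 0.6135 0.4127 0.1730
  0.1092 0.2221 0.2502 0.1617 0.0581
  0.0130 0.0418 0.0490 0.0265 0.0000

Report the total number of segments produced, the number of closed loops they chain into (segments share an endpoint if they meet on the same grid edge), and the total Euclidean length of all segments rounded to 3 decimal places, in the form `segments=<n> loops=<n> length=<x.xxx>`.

cell (1,0): code 0100 → (1.862,1.000)–(2.000,0.823)
cell (1,1): code 1100 → (1.656,2.000)–(1.862,1.000)
cell (1,2): code 1000 → (2.000,2.829)–(1.656,2.000)
cell (2,0): code 0110 → (2.000,0.823)–(3.000,0.144)
cell (2,2): code 1101 → (2.104,3.000)–(2.000,2.829)
cell (2,3): code 1000 → (3.000,3.686)–(2.104,3.000)
cell (3,0): code 0110 → (3.000,0.144)–(4.000,0.085)
cell (3,3): code 1001 → (4.000,3.873)–(3.000,3.686)
cell (4,0): code 0110 → (4.000,0.085)–(5.000,0.228)
cell (4,3): code 1001 → (5.000,3.740)–(4.000,3.873)
cell (5,0): code 0110 → (5.000,0.228)–(6.000,0.237)
cell (5,3): code 1001 → (6.000,3.542)–(5.000,3.740)
cell (6,0): code 0110 → (6.000,0.237)–(7.000,0.321)
cell (6,3): code 1001 → (7.000,3.271)–(6.000,3.542)
cell (7,0): code 0010 → (7.000,0.321)–(7.988,1.000)
cell (7,1): code 0111 → (7.988,1.000)–(8.000,1.046)
cell (7,2): code 1011 → (8.000,2.321)–(7.402,3.000)
cell (7,3): code 0001 → (7.402,3.000)–(7.000,3.271)
cell (8,1): code 0010 → (8.000,1.046)–(8.178,2.000)
cell (8,2): code 0001 → (8.178,2.000)–(8.000,2.321)
total: 20 segments, chained into 1 closed loop(s), length Σ = 16.749839

segments=20 loops=1 length=16.750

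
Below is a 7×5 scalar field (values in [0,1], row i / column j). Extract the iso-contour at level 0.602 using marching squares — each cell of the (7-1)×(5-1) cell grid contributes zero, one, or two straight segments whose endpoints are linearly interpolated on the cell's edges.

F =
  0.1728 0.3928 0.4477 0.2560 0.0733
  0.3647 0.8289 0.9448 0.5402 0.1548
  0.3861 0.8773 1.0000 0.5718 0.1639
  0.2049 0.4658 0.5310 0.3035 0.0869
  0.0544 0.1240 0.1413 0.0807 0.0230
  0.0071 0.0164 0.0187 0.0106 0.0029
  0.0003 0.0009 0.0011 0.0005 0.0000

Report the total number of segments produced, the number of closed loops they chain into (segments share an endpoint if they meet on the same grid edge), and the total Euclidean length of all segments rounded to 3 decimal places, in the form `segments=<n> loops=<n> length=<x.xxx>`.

cell (0,0): code 0100 → (0.480,1.000)–(1.000,0.511)
cell (0,1): code 1100 → (0.310,2.000)–(0.480,1.000)
cell (0,2): code 1000 → (1.000,2.847)–(0.310,2.000)
cell (1,0): code 0110 → (1.000,0.511)–(2.000,0.440)
cell (1,2): code 1001 → (2.000,2.929)–(1.000,2.847)
cell (2,0): code 0010 → (2.000,0.440)–(2.669,1.000)
cell (2,1): code 0011 → (2.669,1.000)–(2.849,2.000)
cell (2,2): code 0001 → (2.849,2.000)–(2.000,2.929)
total: 8 segments, chained into 1 closed loop(s), length Σ = 7.973829

segments=8 loops=1 length=7.974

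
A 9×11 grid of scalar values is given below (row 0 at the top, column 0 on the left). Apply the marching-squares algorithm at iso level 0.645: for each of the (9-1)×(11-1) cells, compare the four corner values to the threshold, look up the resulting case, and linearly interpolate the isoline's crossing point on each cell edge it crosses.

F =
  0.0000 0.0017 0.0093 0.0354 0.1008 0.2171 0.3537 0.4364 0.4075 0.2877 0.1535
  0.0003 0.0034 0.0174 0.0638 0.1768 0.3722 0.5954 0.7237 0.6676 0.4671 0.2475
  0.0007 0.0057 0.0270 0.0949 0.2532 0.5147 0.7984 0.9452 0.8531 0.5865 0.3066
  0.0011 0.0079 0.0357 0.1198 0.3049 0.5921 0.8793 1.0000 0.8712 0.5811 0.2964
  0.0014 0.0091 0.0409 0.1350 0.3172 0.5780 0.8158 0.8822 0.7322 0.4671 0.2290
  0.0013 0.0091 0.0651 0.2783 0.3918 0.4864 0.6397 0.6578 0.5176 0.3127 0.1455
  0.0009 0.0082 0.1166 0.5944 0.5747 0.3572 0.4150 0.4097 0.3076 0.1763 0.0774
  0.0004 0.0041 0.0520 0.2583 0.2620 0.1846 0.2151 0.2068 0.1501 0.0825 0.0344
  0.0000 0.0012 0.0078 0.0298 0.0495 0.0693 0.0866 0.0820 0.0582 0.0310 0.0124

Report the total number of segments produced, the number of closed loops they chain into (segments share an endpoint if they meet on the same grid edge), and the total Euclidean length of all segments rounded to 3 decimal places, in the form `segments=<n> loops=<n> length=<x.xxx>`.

cell (0,6): code 0100 → (0.726,7.000)–(1.000,6.387)
cell (0,7): code 1100 → (0.913,8.000)–(0.726,7.000)
cell (0,8): code 1000 → (1.000,8.113)–(0.913,8.000)
cell (1,5): code 0100 → (1.244,6.000)–(2.000,5.459)
cell (1,6): code 1110 → (1.000,6.387)–(1.244,6.000)
cell (1,8): code 1001 → (2.000,8.781)–(1.000,8.113)
cell (2,5): code 0110 → (2.000,5.459)–(3.000,5.184)
cell (2,8): code 1001 → (3.000,8.780)–(2.000,8.781)
cell (3,5): code 0110 → (3.000,5.184)–(4.000,5.282)
cell (3,8): code 1001 → (4.000,8.329)–(3.000,8.780)
cell (4,5): code 0010 → (4.000,5.282)–(4.970,6.000)
cell (4,6): code 0111 → (4.970,6.000)–(5.000,6.293)
cell (4,7): code 1011 → (5.000,7.091)–(4.406,8.000)
cell (4,8): code 0001 → (4.406,8.000)–(4.000,8.329)
cell (5,6): code 0010 → (5.000,6.293)–(5.052,7.000)
cell (5,7): code 0001 → (5.052,7.000)–(5.000,7.091)
total: 16 segments, chained into 1 closed loop(s), length Σ = 12.482709

segments=16 loops=1 length=12.483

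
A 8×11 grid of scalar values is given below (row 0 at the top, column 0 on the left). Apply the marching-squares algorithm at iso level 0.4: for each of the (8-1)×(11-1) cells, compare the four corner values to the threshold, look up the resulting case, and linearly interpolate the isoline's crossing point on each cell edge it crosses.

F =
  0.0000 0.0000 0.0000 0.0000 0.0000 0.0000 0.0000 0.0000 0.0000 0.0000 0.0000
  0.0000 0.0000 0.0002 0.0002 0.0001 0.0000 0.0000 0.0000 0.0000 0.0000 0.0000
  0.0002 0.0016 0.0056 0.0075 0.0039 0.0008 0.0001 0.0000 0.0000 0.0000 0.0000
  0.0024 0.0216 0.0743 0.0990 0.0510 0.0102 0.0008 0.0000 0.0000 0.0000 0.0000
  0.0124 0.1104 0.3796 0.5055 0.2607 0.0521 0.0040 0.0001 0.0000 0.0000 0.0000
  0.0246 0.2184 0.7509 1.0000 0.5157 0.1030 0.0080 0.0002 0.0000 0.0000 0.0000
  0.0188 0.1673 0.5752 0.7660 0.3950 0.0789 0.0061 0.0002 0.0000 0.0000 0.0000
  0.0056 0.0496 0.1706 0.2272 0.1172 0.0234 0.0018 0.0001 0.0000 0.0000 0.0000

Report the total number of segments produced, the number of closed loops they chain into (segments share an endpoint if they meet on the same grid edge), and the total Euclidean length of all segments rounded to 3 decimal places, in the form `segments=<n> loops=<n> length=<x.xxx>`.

cell (3,2): code 0100 → (3.740,3.000)–(4.000,2.162)
cell (3,3): code 1000 → (4.000,3.431)–(3.740,3.000)
cell (4,1): code 0100 → (4.055,2.000)–(5.000,1.341)
cell (4,2): code 1110 → (4.000,2.162)–(4.055,2.000)
cell (4,3): code 1101 → (4.546,4.000)–(4.000,3.431)
cell (4,4): code 1000 → (5.000,4.280)–(4.546,4.000)
cell (5,1): code 0110 → (5.000,1.341)–(6.000,1.570)
cell (5,3): code 1011 → (6.000,3.987)–(5.959,4.000)
cell (5,4): code 0001 → (5.959,4.000)–(5.000,4.280)
cell (6,1): code 0010 → (6.000,1.570)–(6.433,2.000)
cell (6,2): code 0011 → (6.433,2.000)–(6.679,3.000)
cell (6,3): code 0001 → (6.679,3.000)–(6.000,3.987)
total: 12 segments, chained into 1 closed loop(s), length Σ = 8.931523

segments=12 loops=1 length=8.932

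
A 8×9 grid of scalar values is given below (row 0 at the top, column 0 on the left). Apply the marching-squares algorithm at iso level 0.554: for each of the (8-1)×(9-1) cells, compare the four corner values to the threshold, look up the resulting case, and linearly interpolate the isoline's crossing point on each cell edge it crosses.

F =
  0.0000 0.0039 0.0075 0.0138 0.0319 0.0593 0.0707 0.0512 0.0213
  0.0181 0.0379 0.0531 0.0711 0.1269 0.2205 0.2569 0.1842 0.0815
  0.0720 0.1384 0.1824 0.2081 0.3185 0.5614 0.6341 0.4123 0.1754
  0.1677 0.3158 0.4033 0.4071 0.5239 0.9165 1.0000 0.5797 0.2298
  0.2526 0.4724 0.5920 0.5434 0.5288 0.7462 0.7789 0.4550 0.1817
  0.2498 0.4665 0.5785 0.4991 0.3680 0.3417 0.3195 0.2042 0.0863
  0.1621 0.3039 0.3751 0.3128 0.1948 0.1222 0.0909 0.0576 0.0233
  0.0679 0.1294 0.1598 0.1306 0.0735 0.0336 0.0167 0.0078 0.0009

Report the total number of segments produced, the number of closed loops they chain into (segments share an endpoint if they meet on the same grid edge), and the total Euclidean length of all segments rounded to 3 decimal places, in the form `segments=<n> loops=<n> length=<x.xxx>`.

segments=18 loops=2 length=12.845

cell (1,4): code 0100 → (1.978,5.000)–(2.000,4.970)
cell (1,5): code 1100 → (1.788,6.000)–(1.978,5.000)
cell (1,6): code 1000 → (2.000,6.361)–(1.788,6.000)
cell (2,4): code 0110 → (2.000,4.970)–(3.000,4.077)
cell (2,6): code 1101 → (2.846,7.000)–(2.000,6.361)
cell (2,7): code 1000 → (3.000,7.073)–(2.846,7.000)
cell (3,1): code 0100 → (3.799,2.000)–(4.000,1.682)
cell (3,2): code 1000 → (4.000,2.782)–(3.799,2.000)
cell (3,4): code 0110 → (3.000,4.077)–(4.000,4.116)
cell (3,6): code 1011 → (4.000,6.694)–(3.206,7.000)
cell (3,7): code 0001 → (3.206,7.000)–(3.000,7.073)
cell (4,1): code 0110 → (4.000,1.682)–(5.000,1.781)
cell (4,2): code 1001 → (5.000,2.309)–(4.000,2.782)
cell (4,4): code 0010 → (4.000,4.116)–(4.475,5.000)
cell (4,5): code 0011 → (4.475,5.000)–(4.490,6.000)
cell (4,6): code 0001 → (4.490,6.000)–(4.000,6.694)
cell (5,1): code 0010 → (5.000,1.781)–(5.120,2.000)
cell (5,2): code 0001 → (5.120,2.000)–(5.000,2.309)
total: 18 segments, chained into 2 closed loop(s), length Σ = 12.845080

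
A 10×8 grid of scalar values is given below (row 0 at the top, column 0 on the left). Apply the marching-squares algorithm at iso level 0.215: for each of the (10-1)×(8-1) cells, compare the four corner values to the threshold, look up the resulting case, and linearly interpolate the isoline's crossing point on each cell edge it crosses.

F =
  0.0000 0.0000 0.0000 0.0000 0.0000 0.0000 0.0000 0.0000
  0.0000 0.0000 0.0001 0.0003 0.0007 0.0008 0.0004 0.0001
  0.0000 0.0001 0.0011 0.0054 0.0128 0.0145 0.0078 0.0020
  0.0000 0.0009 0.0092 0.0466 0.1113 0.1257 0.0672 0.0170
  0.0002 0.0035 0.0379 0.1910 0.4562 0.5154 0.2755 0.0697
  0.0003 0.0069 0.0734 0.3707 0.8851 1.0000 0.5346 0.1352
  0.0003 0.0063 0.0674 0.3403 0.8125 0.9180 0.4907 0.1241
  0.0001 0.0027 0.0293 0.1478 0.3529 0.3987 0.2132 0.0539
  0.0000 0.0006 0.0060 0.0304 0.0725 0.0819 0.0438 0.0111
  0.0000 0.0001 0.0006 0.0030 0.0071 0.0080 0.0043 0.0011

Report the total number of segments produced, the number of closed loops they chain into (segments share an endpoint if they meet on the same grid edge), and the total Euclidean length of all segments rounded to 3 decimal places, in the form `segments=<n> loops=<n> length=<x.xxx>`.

cell (3,3): code 0100 → (3.301,4.000)–(4.000,3.090)
cell (3,4): code 1100 → (3.229,5.000)–(3.301,4.000)
cell (3,5): code 1100 → (3.710,6.000)–(3.229,5.000)
cell (3,6): code 1000 → (4.000,6.294)–(3.710,6.000)
cell (4,2): code 0100 → (4.134,3.000)–(5.000,2.476)
cell (4,3): code 1110 → (4.000,3.090)–(4.134,3.000)
cell (4,6): code 1001 → (5.000,6.800)–(4.000,6.294)
cell (5,2): code 0110 → (5.000,2.476)–(6.000,2.541)
cell (5,6): code 1001 → (6.000,6.752)–(5.000,6.800)
cell (6,2): code 0010 → (6.000,2.541)–(6.651,3.000)
cell (6,3): code 0111 → (6.651,3.000)–(7.000,3.328)
cell (6,5): code 1011 → (7.000,5.990)–(6.994,6.000)
cell (6,6): code 0001 → (6.994,6.000)–(6.000,6.752)
cell (7,3): code 0010 → (7.000,3.328)–(7.492,4.000)
cell (7,4): code 0011 → (7.492,4.000)–(7.580,5.000)
cell (7,5): code 0001 → (7.580,5.000)–(7.000,5.990)
total: 16 segments, chained into 1 closed loop(s), length Σ = 13.487833

segments=16 loops=1 length=13.488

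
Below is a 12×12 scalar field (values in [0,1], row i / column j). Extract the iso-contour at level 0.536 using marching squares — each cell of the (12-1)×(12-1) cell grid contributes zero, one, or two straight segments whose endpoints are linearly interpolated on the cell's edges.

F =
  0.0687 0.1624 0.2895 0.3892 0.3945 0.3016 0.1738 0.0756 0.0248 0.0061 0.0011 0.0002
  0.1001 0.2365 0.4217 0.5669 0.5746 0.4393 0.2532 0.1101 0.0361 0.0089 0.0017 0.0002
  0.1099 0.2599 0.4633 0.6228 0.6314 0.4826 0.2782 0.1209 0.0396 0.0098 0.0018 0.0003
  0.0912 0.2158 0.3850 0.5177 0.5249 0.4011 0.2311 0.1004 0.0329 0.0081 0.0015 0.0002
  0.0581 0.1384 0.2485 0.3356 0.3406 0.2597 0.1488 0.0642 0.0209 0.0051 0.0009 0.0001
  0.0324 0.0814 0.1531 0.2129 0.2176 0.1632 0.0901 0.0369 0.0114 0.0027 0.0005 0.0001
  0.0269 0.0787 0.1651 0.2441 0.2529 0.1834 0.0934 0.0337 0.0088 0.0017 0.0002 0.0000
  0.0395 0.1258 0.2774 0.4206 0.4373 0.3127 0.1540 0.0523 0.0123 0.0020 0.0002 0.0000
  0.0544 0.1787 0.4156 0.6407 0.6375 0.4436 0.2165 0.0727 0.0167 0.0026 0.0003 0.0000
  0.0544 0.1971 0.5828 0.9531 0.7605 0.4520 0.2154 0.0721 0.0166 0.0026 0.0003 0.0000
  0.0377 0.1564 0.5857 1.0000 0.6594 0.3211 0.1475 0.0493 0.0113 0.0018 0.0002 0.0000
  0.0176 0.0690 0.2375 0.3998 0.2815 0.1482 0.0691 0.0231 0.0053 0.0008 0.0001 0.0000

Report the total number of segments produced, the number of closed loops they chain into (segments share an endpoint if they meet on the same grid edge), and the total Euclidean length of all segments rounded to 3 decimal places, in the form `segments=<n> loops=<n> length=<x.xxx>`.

cell (0,2): code 0100 → (0.826,3.000)–(1.000,2.787)
cell (0,3): code 1100 → (0.786,4.000)–(0.826,3.000)
cell (0,4): code 1000 → (1.000,4.285)–(0.786,4.000)
cell (1,2): code 0110 → (1.000,2.787)–(2.000,2.456)
cell (1,4): code 1001 → (2.000,4.641)–(1.000,4.285)
cell (2,2): code 0010 → (2.000,2.456)–(2.826,3.000)
cell (2,3): code 0011 → (2.826,3.000)–(2.896,4.000)
cell (2,4): code 0001 → (2.896,4.000)–(2.000,4.641)
cell (7,2): code 0100 → (7.524,3.000)–(8.000,2.535)
cell (7,3): code 1100 → (7.493,4.000)–(7.524,3.000)
cell (7,4): code 1000 → (8.000,4.523)–(7.493,4.000)
cell (8,1): code 0100 → (8.720,2.000)–(9.000,1.879)
cell (8,2): code 1110 → (8.000,2.535)–(8.720,2.000)
cell (8,4): code 1001 → (9.000,4.728)–(8.000,4.523)
cell (9,1): code 0110 → (9.000,1.879)–(10.000,1.884)
cell (9,4): code 1001 → (10.000,4.365)–(9.000,4.728)
cell (10,1): code 0010 → (10.000,1.884)–(10.143,2.000)
cell (10,2): code 0011 → (10.143,2.000)–(10.773,3.000)
cell (10,3): code 0011 → (10.773,3.000)–(10.327,4.000)
cell (10,4): code 0001 → (10.327,4.000)–(10.000,4.365)
total: 20 segments, chained into 2 closed loop(s), length Σ = 16.472148

segments=20 loops=2 length=16.472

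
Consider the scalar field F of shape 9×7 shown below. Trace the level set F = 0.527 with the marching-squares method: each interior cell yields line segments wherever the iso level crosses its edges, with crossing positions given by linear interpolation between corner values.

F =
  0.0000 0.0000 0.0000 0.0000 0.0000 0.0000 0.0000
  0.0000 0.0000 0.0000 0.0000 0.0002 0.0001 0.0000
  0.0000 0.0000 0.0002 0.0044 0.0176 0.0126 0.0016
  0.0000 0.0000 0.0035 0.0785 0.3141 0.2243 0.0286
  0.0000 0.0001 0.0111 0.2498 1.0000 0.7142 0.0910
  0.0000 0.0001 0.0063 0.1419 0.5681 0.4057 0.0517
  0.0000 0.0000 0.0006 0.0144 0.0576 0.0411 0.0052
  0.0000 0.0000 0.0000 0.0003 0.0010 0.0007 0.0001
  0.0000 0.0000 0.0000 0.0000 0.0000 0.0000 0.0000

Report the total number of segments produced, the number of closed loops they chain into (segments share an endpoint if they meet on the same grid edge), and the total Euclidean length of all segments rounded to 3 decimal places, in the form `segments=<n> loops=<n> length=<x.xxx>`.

cell (3,3): code 0100 → (3.310,4.000)–(4.000,3.370)
cell (3,4): code 1100 → (3.618,5.000)–(3.310,4.000)
cell (3,5): code 1000 → (4.000,5.300)–(3.618,5.000)
cell (4,3): code 0110 → (4.000,3.370)–(5.000,3.904)
cell (4,4): code 1011 → (5.000,4.253)–(4.607,5.000)
cell (4,5): code 0001 → (4.607,5.000)–(4.000,5.300)
cell (5,3): code 0010 → (5.000,3.904)–(5.081,4.000)
cell (5,4): code 0001 → (5.081,4.000)–(5.000,4.253)
total: 8 segments, chained into 1 closed loop(s), length Σ = 5.512703

segments=8 loops=1 length=5.513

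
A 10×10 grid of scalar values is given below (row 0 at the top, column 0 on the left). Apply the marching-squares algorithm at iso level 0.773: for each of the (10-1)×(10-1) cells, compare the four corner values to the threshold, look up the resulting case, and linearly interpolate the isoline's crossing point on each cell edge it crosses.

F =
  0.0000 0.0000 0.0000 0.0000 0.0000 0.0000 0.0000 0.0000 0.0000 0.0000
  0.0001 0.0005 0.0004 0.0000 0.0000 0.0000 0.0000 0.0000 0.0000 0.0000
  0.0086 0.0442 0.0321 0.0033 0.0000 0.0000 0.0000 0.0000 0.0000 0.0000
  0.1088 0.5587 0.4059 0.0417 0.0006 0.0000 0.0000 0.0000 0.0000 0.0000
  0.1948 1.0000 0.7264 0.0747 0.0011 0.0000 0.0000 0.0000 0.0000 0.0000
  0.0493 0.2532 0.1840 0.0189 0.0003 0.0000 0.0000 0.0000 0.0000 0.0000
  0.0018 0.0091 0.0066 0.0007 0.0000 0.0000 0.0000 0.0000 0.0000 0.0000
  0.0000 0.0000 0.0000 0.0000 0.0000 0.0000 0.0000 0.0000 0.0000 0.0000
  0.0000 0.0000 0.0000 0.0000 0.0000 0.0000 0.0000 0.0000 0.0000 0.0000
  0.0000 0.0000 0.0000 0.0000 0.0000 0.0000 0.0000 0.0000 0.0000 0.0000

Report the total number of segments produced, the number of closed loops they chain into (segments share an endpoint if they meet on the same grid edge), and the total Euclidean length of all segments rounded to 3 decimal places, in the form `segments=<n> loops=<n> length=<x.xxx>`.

segments=4 loops=1 length=2.861

cell (3,0): code 0100 → (3.486,1.000)–(4.000,0.718)
cell (3,1): code 1000 → (4.000,1.830)–(3.486,1.000)
cell (4,0): code 0010 → (4.000,0.718)–(4.304,1.000)
cell (4,1): code 0001 → (4.304,1.000)–(4.000,1.830)
total: 4 segments, chained into 1 closed loop(s), length Σ = 2.860956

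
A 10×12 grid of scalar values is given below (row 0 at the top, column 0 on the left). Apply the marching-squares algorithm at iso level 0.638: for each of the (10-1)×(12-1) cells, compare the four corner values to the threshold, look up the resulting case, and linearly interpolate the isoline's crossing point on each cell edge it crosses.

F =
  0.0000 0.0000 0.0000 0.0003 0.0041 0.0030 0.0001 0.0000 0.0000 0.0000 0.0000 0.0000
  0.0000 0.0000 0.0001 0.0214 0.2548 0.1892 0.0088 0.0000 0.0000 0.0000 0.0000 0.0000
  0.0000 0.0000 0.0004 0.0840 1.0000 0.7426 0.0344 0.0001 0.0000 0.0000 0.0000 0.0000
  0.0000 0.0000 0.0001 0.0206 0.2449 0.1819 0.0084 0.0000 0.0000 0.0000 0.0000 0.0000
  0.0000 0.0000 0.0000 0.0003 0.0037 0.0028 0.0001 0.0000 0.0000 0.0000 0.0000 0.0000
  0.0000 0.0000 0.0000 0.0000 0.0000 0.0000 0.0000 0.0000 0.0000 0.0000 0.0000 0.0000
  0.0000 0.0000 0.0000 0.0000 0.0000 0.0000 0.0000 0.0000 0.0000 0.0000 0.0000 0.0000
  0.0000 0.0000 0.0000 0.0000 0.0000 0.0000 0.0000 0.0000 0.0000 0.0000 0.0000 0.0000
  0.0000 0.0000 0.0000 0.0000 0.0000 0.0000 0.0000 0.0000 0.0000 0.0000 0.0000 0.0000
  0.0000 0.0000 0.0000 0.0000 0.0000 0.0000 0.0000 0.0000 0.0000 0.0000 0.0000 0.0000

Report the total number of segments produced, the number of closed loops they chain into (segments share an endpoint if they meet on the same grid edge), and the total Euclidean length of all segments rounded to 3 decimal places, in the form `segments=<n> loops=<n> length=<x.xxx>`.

cell (1,3): code 0100 → (1.514,4.000)–(2.000,3.605)
cell (1,4): code 1100 → (1.811,5.000)–(1.514,4.000)
cell (1,5): code 1000 → (2.000,5.148)–(1.811,5.000)
cell (2,3): code 0010 → (2.000,3.605)–(2.479,4.000)
cell (2,4): code 0011 → (2.479,4.000)–(2.187,5.000)
cell (2,5): code 0001 → (2.187,5.000)–(2.000,5.148)
total: 6 segments, chained into 1 closed loop(s), length Σ = 3.810447

segments=6 loops=1 length=3.810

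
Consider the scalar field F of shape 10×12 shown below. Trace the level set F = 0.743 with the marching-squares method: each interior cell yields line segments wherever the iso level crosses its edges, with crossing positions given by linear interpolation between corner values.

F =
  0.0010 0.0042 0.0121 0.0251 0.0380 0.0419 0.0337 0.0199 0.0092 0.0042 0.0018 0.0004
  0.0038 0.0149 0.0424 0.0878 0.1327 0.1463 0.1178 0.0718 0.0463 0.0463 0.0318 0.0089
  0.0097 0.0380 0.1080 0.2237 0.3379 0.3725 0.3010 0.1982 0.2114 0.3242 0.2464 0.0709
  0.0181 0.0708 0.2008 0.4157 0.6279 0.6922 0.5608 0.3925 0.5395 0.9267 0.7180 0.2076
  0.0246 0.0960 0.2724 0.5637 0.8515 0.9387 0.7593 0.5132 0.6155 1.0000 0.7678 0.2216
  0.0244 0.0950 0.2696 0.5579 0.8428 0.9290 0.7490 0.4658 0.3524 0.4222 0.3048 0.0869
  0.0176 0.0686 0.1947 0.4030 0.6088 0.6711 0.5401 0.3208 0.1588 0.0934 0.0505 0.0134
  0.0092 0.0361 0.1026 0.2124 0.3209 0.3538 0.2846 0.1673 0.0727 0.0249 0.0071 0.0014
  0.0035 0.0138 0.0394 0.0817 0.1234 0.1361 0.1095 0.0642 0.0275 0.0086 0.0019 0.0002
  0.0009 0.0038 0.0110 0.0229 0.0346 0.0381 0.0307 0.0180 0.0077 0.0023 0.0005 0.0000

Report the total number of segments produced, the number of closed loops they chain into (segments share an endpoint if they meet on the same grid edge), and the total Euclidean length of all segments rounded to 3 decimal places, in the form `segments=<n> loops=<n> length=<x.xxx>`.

cell (2,8): code 0100 → (2.695,9.000)–(3.000,8.526)
cell (2,9): code 1000 → (3.000,9.880)–(2.695,9.000)
cell (3,3): code 0100 → (3.515,4.000)–(4.000,3.623)
cell (3,4): code 1100 → (3.206,5.000)–(3.515,4.000)
cell (3,5): code 1100 → (3.918,6.000)–(3.206,5.000)
cell (3,6): code 1000 → (4.000,6.066)–(3.918,6.000)
cell (3,8): code 0110 → (3.000,8.526)–(4.000,8.332)
cell (3,9): code 1101 → (3.502,10.000)–(3.000,9.880)
cell (3,10): code 1000 → (4.000,10.045)–(3.502,10.000)
cell (4,3): code 0110 → (4.000,3.623)–(5.000,3.650)
cell (4,6): code 1001 → (5.000,6.021)–(4.000,6.066)
cell (4,8): code 0010 → (4.000,8.332)–(4.445,9.000)
cell (4,9): code 0011 → (4.445,9.000)–(4.054,10.000)
cell (4,10): code 0001 → (4.054,10.000)–(4.000,10.045)
cell (5,3): code 0010 → (5.000,3.650)–(5.426,4.000)
cell (5,4): code 0011 → (5.426,4.000)–(5.721,5.000)
cell (5,5): code 0011 → (5.721,5.000)–(5.029,6.000)
cell (5,6): code 0001 → (5.029,6.000)–(5.000,6.021)
total: 18 segments, chained into 2 closed loop(s), length Σ = 13.319025

segments=18 loops=2 length=13.319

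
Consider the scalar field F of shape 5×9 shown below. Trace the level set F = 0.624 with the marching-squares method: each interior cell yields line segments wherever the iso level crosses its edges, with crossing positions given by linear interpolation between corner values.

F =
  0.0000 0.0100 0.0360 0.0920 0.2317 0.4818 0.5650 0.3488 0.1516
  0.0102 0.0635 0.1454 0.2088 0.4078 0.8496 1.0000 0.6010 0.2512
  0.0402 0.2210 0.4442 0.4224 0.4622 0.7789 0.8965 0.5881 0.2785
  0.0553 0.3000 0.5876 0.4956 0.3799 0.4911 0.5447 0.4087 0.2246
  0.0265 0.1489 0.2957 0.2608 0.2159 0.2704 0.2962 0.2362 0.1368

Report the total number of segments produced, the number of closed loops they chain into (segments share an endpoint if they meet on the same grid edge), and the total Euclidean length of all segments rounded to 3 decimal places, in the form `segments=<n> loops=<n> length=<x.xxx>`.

cell (0,4): code 0100 → (0.387,5.000)–(1.000,4.489)
cell (0,5): code 1100 → (0.136,6.000)–(0.387,5.000)
cell (0,6): code 1000 → (1.000,6.942)–(0.136,6.000)
cell (1,4): code 0110 → (1.000,4.489)–(2.000,4.511)
cell (1,6): code 1001 → (2.000,6.884)–(1.000,6.942)
cell (2,4): code 0010 → (2.000,4.511)–(2.538,5.000)
cell (2,5): code 0011 → (2.538,5.000)–(2.775,6.000)
cell (2,6): code 0001 → (2.775,6.000)–(2.000,6.884)
total: 8 segments, chained into 1 closed loop(s), length Σ = 8.039679

segments=8 loops=1 length=8.040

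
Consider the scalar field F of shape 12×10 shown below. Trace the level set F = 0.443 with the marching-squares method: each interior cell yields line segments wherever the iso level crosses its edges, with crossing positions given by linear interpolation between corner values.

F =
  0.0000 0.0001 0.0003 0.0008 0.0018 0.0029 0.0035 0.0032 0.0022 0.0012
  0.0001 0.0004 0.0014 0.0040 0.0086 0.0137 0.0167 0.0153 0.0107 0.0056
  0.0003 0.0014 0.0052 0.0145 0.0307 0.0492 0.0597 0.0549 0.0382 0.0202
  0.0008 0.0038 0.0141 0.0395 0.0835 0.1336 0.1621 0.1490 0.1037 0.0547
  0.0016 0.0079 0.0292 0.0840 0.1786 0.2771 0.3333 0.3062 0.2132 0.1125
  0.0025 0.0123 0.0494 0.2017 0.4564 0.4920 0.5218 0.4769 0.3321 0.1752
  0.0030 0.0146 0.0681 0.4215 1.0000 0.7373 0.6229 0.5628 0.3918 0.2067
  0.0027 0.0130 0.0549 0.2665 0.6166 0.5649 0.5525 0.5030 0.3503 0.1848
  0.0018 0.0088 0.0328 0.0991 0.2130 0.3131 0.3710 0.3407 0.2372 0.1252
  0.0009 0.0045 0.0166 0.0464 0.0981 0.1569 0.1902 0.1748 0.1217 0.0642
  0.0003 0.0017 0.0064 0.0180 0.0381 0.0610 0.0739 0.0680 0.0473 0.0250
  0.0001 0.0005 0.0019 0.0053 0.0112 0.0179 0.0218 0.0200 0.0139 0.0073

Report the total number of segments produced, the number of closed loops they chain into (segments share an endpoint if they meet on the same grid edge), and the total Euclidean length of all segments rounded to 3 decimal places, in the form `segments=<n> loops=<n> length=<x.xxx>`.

segments=14 loops=1 length=12.273

cell (4,3): code 0100 → (4.952,4.000)–(5.000,3.947)
cell (4,4): code 1100 → (4.772,5.000)–(4.952,4.000)
cell (4,5): code 1100 → (4.582,6.000)–(4.772,5.000)
cell (4,6): code 1100 → (4.801,7.000)–(4.582,6.000)
cell (4,7): code 1000 → (5.000,7.234)–(4.801,7.000)
cell (5,3): code 0110 → (5.000,3.947)–(6.000,3.037)
cell (5,7): code 1001 → (6.000,7.701)–(5.000,7.234)
cell (6,3): code 0110 → (6.000,3.037)–(7.000,3.504)
cell (6,7): code 1001 → (7.000,7.393)–(6.000,7.701)
cell (7,3): code 0010 → (7.000,3.504)–(7.430,4.000)
cell (7,4): code 0011 → (7.430,4.000)–(7.484,5.000)
cell (7,5): code 0011 → (7.484,5.000)–(7.603,6.000)
cell (7,6): code 0011 → (7.603,6.000)–(7.370,7.000)
cell (7,7): code 0001 → (7.370,7.000)–(7.000,7.393)
total: 14 segments, chained into 1 closed loop(s), length Σ = 12.273065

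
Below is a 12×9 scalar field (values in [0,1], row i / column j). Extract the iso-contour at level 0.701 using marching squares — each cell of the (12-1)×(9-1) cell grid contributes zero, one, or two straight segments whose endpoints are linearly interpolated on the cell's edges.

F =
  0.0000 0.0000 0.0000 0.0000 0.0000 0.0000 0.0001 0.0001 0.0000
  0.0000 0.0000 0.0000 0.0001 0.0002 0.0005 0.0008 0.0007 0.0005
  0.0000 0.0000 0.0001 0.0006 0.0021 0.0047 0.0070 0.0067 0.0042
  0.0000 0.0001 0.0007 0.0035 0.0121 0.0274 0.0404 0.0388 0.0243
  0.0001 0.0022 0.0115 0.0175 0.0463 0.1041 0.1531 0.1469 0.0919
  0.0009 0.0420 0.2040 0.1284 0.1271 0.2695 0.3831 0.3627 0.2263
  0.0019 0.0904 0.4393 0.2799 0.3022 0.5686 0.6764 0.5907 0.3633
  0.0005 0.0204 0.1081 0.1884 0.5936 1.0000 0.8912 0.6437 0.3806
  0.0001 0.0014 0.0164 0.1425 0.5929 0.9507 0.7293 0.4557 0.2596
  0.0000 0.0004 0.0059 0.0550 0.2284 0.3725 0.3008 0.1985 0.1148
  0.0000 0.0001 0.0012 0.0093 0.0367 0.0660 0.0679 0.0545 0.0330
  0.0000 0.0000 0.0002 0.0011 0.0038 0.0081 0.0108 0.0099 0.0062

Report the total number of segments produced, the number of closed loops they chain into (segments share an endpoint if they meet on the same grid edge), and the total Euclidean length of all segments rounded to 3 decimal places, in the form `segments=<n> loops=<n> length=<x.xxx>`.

segments=8 loops=1 length=7.411

cell (6,4): code 0100 → (6.307,5.000)–(7.000,4.264)
cell (6,5): code 1100 → (6.115,6.000)–(6.307,5.000)
cell (6,6): code 1000 → (7.000,6.768)–(6.115,6.000)
cell (7,4): code 0110 → (7.000,4.264)–(8.000,4.302)
cell (7,6): code 1001 → (8.000,6.103)–(7.000,6.768)
cell (8,4): code 0010 → (8.000,4.302)–(8.432,5.000)
cell (8,5): code 0011 → (8.432,5.000)–(8.066,6.000)
cell (8,6): code 0001 → (8.066,6.000)–(8.000,6.103)
total: 8 segments, chained into 1 closed loop(s), length Σ = 7.411456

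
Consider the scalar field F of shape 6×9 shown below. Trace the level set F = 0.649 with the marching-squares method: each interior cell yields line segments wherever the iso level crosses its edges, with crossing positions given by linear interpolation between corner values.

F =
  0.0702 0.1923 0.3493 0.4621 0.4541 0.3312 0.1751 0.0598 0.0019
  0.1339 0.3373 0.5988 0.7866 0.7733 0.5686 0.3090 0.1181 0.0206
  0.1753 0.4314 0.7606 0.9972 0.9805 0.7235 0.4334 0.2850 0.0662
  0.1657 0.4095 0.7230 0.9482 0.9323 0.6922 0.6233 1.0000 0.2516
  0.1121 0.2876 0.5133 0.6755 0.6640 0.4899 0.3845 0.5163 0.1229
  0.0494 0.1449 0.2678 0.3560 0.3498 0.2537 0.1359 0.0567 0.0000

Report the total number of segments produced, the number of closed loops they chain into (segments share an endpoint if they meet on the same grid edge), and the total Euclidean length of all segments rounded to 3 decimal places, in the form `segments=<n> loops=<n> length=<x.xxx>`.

segments=20 loops=2 length=15.424

cell (0,2): code 0100 → (0.576,3.000)–(1.000,2.267)
cell (0,3): code 1100 → (0.611,4.000)–(0.576,3.000)
cell (0,4): code 1000 → (1.000,4.607)–(0.611,4.000)
cell (1,1): code 0100 → (1.310,2.000)–(2.000,1.661)
cell (1,2): code 1110 → (1.000,2.267)–(1.310,2.000)
cell (1,4): code 1101 → (1.519,5.000)–(1.000,4.607)
cell (1,5): code 1000 → (2.000,5.257)–(1.519,5.000)
cell (2,1): code 0110 → (2.000,1.661)–(3.000,1.764)
cell (2,5): code 1001 → (3.000,5.627)–(2.000,5.257)
cell (2,6): code 0100 → (2.509,7.000)–(3.000,6.068)
cell (2,7): code 1000 → (3.000,7.469)–(2.509,7.000)
cell (3,1): code 0010 → (3.000,1.764)–(3.353,2.000)
cell (3,2): code 0111 → (3.353,2.000)–(4.000,2.837)
cell (3,4): code 1011 → (4.000,4.086)–(3.214,5.000)
cell (3,5): code 0001 → (3.214,5.000)–(3.000,5.627)
cell (3,6): code 0010 → (3.000,6.068)–(3.726,7.000)
cell (3,7): code 0001 → (3.726,7.000)–(3.000,7.469)
cell (4,2): code 0010 → (4.000,2.837)–(4.083,3.000)
cell (4,3): code 0011 → (4.083,3.000)–(4.048,4.000)
cell (4,4): code 0001 → (4.048,4.000)–(4.000,4.086)
total: 20 segments, chained into 2 closed loop(s), length Σ = 15.424086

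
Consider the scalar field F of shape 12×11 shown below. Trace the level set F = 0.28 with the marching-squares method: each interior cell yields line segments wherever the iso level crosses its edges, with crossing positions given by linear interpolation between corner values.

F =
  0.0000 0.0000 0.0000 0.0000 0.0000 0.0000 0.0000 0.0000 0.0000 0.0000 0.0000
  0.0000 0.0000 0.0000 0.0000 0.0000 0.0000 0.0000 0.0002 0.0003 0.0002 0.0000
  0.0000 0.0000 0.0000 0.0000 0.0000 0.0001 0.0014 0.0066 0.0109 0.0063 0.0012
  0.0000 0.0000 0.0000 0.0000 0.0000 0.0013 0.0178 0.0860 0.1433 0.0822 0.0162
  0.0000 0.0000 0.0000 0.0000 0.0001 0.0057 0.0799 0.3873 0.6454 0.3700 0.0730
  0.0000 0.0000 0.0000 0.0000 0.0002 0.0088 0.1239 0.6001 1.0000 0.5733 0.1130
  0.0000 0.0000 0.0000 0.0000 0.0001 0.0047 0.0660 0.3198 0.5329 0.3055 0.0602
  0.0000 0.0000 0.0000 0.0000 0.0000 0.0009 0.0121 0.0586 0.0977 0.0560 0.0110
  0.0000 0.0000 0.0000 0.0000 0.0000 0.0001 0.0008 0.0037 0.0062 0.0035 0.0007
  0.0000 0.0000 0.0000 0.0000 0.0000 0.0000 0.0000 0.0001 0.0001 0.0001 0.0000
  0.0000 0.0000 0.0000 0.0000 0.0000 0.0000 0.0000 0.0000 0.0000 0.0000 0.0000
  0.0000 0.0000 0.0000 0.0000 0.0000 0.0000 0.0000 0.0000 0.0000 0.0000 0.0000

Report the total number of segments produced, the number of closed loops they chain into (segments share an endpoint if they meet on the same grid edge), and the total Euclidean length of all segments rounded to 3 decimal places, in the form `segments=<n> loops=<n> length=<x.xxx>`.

cell (3,6): code 0100 → (3.644,7.000)–(4.000,6.651)
cell (3,7): code 1100 → (3.272,8.000)–(3.644,7.000)
cell (3,8): code 1100 → (3.687,9.000)–(3.272,8.000)
cell (3,9): code 1000 → (4.000,9.303)–(3.687,9.000)
cell (4,6): code 0110 → (4.000,6.651)–(5.000,6.328)
cell (4,9): code 1001 → (5.000,9.637)–(4.000,9.303)
cell (5,6): code 0110 → (5.000,6.328)–(6.000,6.843)
cell (5,9): code 1001 → (6.000,9.104)–(5.000,9.637)
cell (6,6): code 0010 → (6.000,6.843)–(6.152,7.000)
cell (6,7): code 0011 → (6.152,7.000)–(6.581,8.000)
cell (6,8): code 0011 → (6.581,8.000)–(6.102,9.000)
cell (6,9): code 0001 → (6.102,9.000)–(6.000,9.104)
total: 12 segments, chained into 1 closed loop(s), length Σ = 10.008421

segments=12 loops=1 length=10.008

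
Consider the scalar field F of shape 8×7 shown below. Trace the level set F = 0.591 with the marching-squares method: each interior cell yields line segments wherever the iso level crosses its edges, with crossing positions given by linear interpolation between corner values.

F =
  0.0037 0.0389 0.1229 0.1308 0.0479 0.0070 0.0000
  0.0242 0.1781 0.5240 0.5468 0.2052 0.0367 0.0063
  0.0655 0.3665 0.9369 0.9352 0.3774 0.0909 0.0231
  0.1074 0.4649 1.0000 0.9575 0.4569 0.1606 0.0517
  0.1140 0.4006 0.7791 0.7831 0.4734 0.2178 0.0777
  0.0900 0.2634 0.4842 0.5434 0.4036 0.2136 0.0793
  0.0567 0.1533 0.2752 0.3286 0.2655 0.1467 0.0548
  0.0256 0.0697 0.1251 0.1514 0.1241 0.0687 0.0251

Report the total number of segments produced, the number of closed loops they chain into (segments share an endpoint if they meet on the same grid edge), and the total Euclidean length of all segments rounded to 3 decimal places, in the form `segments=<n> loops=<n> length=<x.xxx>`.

segments=10 loops=1 length=10.011

cell (1,1): code 0100 → (1.162,2.000)–(2.000,1.394)
cell (1,2): code 1100 → (1.114,3.000)–(1.162,2.000)
cell (1,3): code 1000 → (2.000,3.617)–(1.114,3.000)
cell (2,1): code 0110 → (2.000,1.394)–(3.000,1.236)
cell (2,3): code 1001 → (3.000,3.732)–(2.000,3.617)
cell (3,1): code 0110 → (3.000,1.236)–(4.000,1.503)
cell (3,3): code 1001 → (4.000,3.620)–(3.000,3.732)
cell (4,1): code 0010 → (4.000,1.503)–(4.638,2.000)
cell (4,2): code 0011 → (4.638,2.000)–(4.801,3.000)
cell (4,3): code 0001 → (4.801,3.000)–(4.000,3.620)
total: 10 segments, chained into 1 closed loop(s), length Σ = 10.010881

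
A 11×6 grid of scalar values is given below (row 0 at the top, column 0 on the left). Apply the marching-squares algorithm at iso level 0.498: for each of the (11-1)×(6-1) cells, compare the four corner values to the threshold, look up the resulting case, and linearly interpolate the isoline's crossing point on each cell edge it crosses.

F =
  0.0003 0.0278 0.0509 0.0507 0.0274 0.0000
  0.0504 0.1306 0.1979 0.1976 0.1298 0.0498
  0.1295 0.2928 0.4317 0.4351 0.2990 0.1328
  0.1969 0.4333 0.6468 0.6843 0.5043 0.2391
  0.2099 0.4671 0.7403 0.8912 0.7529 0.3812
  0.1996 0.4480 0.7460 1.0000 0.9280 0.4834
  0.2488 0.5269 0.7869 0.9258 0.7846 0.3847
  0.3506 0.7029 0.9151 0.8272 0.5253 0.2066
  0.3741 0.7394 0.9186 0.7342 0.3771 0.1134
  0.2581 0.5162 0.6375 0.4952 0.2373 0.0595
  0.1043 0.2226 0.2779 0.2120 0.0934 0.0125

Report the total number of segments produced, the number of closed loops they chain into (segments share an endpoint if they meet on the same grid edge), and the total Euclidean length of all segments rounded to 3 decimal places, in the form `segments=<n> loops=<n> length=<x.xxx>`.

cell (2,1): code 0100 → (2.308,2.000)–(3.000,1.303)
cell (2,2): code 1100 → (2.252,3.000)–(2.308,2.000)
cell (2,3): code 1100 → (2.969,4.000)–(2.252,3.000)
cell (2,4): code 1000 → (3.000,4.024)–(2.969,4.000)
cell (3,1): code 0110 → (3.000,1.303)–(4.000,1.113)
cell (3,4): code 1001 → (4.000,4.686)–(3.000,4.024)
cell (4,1): code 0110 → (4.000,1.113)–(5.000,1.168)
cell (4,4): code 1001 → (5.000,4.967)–(4.000,4.686)
cell (5,0): code 0100 → (5.634,1.000)–(6.000,0.896)
cell (5,1): code 1110 → (5.000,1.168)–(5.634,1.000)
cell (5,4): code 1001 → (6.000,4.717)–(5.000,4.967)
cell (6,0): code 0110 → (6.000,0.896)–(7.000,0.418)
cell (6,4): code 1001 → (7.000,4.086)–(6.000,4.717)
cell (7,0): code 0110 → (7.000,0.418)–(8.000,0.339)
cell (7,3): code 1011 → (8.000,3.661)–(7.184,4.000)
cell (7,4): code 0001 → (7.184,4.000)–(7.000,4.086)
cell (8,0): code 0110 → (8.000,0.339)–(9.000,0.929)
cell (8,2): code 1011 → (9.000,2.980)–(8.988,3.000)
cell (8,3): code 0001 → (8.988,3.000)–(8.000,3.661)
cell (9,0): code 0010 → (9.000,0.929)–(9.062,1.000)
cell (9,1): code 0011 → (9.062,1.000)–(9.388,2.000)
cell (9,2): code 0001 → (9.388,2.000)–(9.000,2.980)
total: 22 segments, chained into 1 closed loop(s), length Σ = 18.530966

segments=22 loops=1 length=18.531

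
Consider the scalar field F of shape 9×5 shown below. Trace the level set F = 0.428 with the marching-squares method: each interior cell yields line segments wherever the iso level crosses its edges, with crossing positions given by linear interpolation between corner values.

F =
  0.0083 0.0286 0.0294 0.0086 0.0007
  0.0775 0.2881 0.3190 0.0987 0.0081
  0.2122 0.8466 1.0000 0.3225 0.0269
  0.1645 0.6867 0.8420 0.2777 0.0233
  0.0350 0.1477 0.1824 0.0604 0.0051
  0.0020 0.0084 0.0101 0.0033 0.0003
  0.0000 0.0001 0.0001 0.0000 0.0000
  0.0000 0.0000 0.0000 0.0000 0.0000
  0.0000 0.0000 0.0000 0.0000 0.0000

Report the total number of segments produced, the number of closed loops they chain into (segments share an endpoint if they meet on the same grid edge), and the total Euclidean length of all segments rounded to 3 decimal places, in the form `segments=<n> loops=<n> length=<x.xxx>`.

segments=8 loops=1 length=7.879

cell (1,0): code 0100 → (1.250,1.000)–(2.000,0.340)
cell (1,1): code 1100 → (1.160,2.000)–(1.250,1.000)
cell (1,2): code 1000 → (2.000,2.844)–(1.160,2.000)
cell (2,0): code 0110 → (2.000,0.340)–(3.000,0.505)
cell (2,2): code 1001 → (3.000,2.734)–(2.000,2.844)
cell (3,0): code 0010 → (3.000,0.505)–(3.480,1.000)
cell (3,1): code 0011 → (3.480,1.000)–(3.628,2.000)
cell (3,2): code 0001 → (3.628,2.000)–(3.000,2.734)
total: 8 segments, chained into 1 closed loop(s), length Σ = 7.879235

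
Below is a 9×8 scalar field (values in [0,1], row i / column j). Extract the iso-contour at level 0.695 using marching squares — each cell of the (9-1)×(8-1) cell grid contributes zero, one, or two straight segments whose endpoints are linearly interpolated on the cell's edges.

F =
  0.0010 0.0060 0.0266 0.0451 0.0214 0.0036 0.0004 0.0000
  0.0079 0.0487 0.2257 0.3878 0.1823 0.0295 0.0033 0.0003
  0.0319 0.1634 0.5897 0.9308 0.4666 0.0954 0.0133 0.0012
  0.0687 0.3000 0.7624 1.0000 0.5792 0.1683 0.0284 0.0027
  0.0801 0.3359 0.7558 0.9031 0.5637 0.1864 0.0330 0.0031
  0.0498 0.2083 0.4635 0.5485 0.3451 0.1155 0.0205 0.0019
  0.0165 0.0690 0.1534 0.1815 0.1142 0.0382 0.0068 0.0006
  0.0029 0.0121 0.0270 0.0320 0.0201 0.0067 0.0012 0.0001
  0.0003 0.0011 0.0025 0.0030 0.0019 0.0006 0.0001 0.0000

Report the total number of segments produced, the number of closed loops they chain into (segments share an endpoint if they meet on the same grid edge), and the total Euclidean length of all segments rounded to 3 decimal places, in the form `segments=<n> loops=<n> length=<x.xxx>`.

segments=10 loops=1 length=7.786

cell (1,2): code 0100 → (1.566,3.000)–(2.000,2.309)
cell (1,3): code 1000 → (2.000,3.508)–(1.566,3.000)
cell (2,1): code 0100 → (2.610,2.000)–(3.000,1.854)
cell (2,2): code 1110 → (2.000,2.309)–(2.610,2.000)
cell (2,3): code 1001 → (3.000,3.725)–(2.000,3.508)
cell (3,1): code 0110 → (3.000,1.854)–(4.000,1.855)
cell (3,3): code 1001 → (4.000,3.613)–(3.000,3.725)
cell (4,1): code 0010 → (4.000,1.855)–(4.208,2.000)
cell (4,2): code 0011 → (4.208,2.000)–(4.587,3.000)
cell (4,3): code 0001 → (4.587,3.000)–(4.000,3.613)
total: 10 segments, chained into 1 closed loop(s), length Σ = 7.785676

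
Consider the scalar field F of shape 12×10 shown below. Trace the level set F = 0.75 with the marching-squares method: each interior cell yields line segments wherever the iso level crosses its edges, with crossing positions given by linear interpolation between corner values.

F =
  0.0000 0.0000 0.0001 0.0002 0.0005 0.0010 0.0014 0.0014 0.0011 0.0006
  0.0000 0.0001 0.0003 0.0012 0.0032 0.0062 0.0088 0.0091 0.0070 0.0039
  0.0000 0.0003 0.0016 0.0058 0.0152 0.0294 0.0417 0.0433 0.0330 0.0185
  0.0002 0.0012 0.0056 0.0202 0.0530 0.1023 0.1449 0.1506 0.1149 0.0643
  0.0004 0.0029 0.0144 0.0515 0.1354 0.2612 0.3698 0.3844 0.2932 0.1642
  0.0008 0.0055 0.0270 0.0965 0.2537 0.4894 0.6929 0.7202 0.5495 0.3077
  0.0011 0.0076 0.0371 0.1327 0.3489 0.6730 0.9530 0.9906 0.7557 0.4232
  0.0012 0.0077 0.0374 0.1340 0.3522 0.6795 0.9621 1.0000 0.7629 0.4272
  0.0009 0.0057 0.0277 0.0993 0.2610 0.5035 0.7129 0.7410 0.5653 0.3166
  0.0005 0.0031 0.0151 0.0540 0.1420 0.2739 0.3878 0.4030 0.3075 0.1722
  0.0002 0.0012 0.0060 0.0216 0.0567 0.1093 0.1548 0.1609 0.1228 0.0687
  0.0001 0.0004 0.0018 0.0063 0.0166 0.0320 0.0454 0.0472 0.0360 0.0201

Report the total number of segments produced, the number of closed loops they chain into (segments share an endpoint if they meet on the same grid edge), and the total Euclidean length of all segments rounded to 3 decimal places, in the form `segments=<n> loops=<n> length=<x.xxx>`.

cell (5,5): code 0100 → (5.220,6.000)–(6.000,5.275)
cell (5,6): code 1100 → (5.110,7.000)–(5.220,6.000)
cell (5,7): code 1100 → (5.972,8.000)–(5.110,7.000)
cell (5,8): code 1000 → (6.000,8.017)–(5.972,8.000)
cell (6,5): code 0110 → (6.000,5.275)–(7.000,5.249)
cell (6,8): code 1001 → (7.000,8.038)–(6.000,8.017)
cell (7,5): code 0010 → (7.000,5.249)–(7.851,6.000)
cell (7,6): code 0011 → (7.851,6.000)–(7.965,7.000)
cell (7,7): code 0011 → (7.965,7.000)–(7.065,8.000)
cell (7,8): code 0001 → (7.065,8.000)–(7.000,8.038)
total: 10 segments, chained into 1 closed loop(s), length Σ = 8.986987

segments=10 loops=1 length=8.987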